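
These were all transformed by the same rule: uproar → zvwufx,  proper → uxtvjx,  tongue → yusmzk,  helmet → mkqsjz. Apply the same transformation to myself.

Shifts by position in uproar: pos 0: u→z (+5), pos 1: p→v (+6), pos 2: r→w (+5), pos 3: o→u (+6) — repeating every 2. A repeating key of period 2 is used — shifts +5, +6 over and over.
Applying it to myself: m+5=r, y+6=e, s+5=x, e+6=k, l+5=q, f+6=l.

rexkql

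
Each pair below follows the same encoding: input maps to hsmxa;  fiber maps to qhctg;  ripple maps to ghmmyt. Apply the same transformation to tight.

ahnka

i(8)→h(7) and n(13)→s(18) fit y≡23x+5 (mod 26); the inverse of 23 mod 26 is 17. This is an affine cipher: with a=0,…,z=25, each position x becomes (23x+5) mod 26.
For tight: t(19)→23·19+5≡0=a; i(8)→23·8+5≡7=h; g(6)→23·6+5≡13=n; h(7)→23·7+5≡10=k; t(19)→23·19+5≡0=a (all mod 26).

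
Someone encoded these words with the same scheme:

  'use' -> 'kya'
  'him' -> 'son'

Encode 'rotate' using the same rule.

The output letters match the input read backwards, each shifted +6: use reversed is esu. The word is reversed, then every letter is shifted forward by 6.
For rotate: reverse → etator; then shift: e+6=k, t+6=z, a+6=g, t+6=z, o+6=u, r+6=x.

kzgzux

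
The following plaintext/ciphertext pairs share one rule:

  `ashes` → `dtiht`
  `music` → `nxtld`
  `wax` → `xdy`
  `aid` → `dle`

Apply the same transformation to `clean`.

dmhdo

The rule splits by letter class: vowels +3, consonants +1.
Applying it to clean: c(cons)+1=d, l(cons)+1=m, e(vowel)+3=h, a(vowel)+3=d, n(cons)+1=o.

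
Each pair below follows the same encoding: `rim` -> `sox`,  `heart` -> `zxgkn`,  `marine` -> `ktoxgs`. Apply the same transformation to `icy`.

eio

The output letters match the input read backwards, each shifted +6: rim reversed is mir. Two steps: reverse the string, then apply a Caesar shift of +6.
On icy: reverse → yci; then shift: y+6=e, c+6=i, i+6=o.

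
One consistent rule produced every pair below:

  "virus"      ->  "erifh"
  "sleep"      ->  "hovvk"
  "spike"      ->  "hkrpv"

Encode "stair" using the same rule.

Letters are reflected about the middle of the alphabet (position → 25−position): Atbash.
For stair: s↔h, t↔g, a↔z, i↔r, r↔i.

hgzri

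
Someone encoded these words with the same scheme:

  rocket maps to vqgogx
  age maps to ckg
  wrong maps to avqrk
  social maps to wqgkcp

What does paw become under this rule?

Two shifts are in play — +2 for a/e/i/o/u, +4 for every other letter.
Applying it to paw: p(cons)+4=t, a(vowel)+2=c, w(cons)+4=a.

tca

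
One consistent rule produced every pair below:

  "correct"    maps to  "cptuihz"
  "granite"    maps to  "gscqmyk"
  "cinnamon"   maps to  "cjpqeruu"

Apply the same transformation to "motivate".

Each letter shifts forward by its position index (0, 1, 2, …) — the shift grows by one for each successive letter.
Applying it to motivate: m+0=m, o+1=p, t+2=v, i+3=l, v+4=z, a+5=f, t+6=z, e+7=l.

mpvlzfzl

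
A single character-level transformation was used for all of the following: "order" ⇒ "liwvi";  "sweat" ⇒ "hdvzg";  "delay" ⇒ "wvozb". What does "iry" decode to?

rib

Each pair mirrors across the alphabet (o↔l, r↔i, d↔w): positions sum to 25. Each letter is replaced by its mirror in the alphabet: a↔z, b↔y, c↔x, and so on (the Atbash cipher).
Reversing it on iry: i↔r, r↔i, y↔b.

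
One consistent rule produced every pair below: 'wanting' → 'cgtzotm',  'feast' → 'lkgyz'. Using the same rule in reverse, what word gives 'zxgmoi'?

tragic

Compare letters: w→c is +6, a→g is +6, n→t is +6 — a constant shift. Every letter moves 6 places later in the alphabet, wrapping around z→a.
Reversing it on zxgmoi: z−6=t, x−6=r, g−6=a, m−6=g, o−6=i, i−6=c.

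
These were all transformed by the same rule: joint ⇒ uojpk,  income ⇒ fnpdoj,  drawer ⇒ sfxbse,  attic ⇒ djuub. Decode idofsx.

wrench

The output letters match the input read backwards, each shifted +1: joint reversed is tnioj. Two steps: reverse the string, then apply a Caesar shift of +1.
Decoding idofsx: shift back: i−1=h, d−1=c, o−1=n, f−1=e, s−1=r, x−1=w → hcnerw; then reverse → wrench.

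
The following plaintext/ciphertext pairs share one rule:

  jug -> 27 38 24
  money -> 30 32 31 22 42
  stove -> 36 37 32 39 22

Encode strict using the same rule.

j is letter #10 and maps to 27: an offset of 17. Letters become their 1-based position plus 17 (so a→18, b→19, …).
For strict: s=19→36, t=20→37, r=18→35, i=9→26, c=3→20, t=20→37.

36 37 35 26 20 37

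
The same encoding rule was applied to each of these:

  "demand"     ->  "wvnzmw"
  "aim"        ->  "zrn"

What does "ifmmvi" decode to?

runner

Each pair mirrors across the alphabet (d↔w, e↔v, m↔n): positions sum to 25. Each letter is replaced by its mirror in the alphabet: a↔z, b↔y, c↔x, and so on (the Atbash cipher).
Reversing it on ifmmvi: i↔r, f↔u, m↔n, m↔n, v↔e, i↔r.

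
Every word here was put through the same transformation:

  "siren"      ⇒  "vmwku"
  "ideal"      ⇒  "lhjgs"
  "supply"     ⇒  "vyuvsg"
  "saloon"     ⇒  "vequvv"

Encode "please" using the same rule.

spjgzm

In siren: s→v is +3, i→m is +4, r→w is +5, e→k is +6 — the shift increases by 1 each position. Letter i (0-indexed) is shifted by i+3, so successive shifts are 3, 4, 5, ….
For please: p+3=s, l+4=p, e+5=j, a+6=g, s+7=z, e+8=m.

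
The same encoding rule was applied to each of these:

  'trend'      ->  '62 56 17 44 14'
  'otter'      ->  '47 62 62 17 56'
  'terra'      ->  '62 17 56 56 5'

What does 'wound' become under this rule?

71 47 65 44 14

t(#20)→62 and r(#18)→56: differences scale by 3, so n = 3·pos + 2. Each letter becomes 3×(its alphabet position, a=1..z=26) + 2.
For wound: w=23→71, o=15→47, u=21→65, n=14→44, d=4→14.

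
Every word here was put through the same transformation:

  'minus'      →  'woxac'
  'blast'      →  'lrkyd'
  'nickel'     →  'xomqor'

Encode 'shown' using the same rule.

Shifts by position in minus: pos 0: m→w (+10), pos 1: i→o (+6), pos 2: n→x (+10), pos 3: u→a (+6) — repeating every 2. The shifts repeat in a cycle of length 2: positions 0,1,… shift by +10, +6, then the pattern repeats.
Applying it to shown: s+10=c, h+6=n, o+10=y, w+6=c, n+10=x.

cnycx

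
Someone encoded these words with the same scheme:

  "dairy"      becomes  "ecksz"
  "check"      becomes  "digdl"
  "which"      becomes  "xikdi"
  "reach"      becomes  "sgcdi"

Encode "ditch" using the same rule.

ekudi

Two shifts are in play — +2 for a/e/i/o/u, +1 for every other letter.
Applying it to ditch: d(cons)+1=e, i(vowel)+2=k, t(cons)+1=u, c(cons)+1=d, h(cons)+1=i.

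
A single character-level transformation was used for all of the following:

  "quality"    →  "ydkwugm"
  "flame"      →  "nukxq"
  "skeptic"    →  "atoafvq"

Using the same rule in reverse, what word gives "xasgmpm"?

Letter i (0-indexed) is shifted by i+8, so successive shifts are 8, 9, 10, ….
Reversing it on xasgmpm: x−8=p, a−9=r, s−10=i, g−11=v, m−12=a, p−13=c, m−14=y.

privacy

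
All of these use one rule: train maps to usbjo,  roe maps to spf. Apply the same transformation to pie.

It's a constant shift of +1 (ROT1).
On pie: p+1=q, i+1=j, e+1=f.

qjf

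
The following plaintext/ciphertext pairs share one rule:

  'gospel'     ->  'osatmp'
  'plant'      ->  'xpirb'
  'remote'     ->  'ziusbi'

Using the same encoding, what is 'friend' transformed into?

The shifts repeat in a cycle of length 2: positions 0,1,… shift by +8, +4, then the pattern repeats.
For friend: f+8=n, r+4=v, i+8=q, e+4=i, n+8=v, d+4=h.

nvqivh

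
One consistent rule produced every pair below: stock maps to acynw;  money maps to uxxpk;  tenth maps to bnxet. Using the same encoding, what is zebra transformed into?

hnlcm

The shift increases by 1 at each position, starting from +8: 8, 9, 10, ….
For zebra: z+8=h, e+9=n, b+10=l, r+11=c, a+12=m.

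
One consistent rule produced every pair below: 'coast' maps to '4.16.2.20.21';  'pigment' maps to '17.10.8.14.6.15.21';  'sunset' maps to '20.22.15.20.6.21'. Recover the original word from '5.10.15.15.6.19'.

c is letter #3 and maps to 4: an offset of 1. The number is (letter's place in the alphabet, a=1) + 1.
Undoing it on 5.10.15.15.6.19: 5→(5−1)÷1=4=d, 10→(10−1)÷1=9=i, 15→(15−1)÷1=14=n, 15→(15−1)÷1=14=n, 6→(6−1)÷1=5=e, 19→(19−1)÷1=18=r.

dinner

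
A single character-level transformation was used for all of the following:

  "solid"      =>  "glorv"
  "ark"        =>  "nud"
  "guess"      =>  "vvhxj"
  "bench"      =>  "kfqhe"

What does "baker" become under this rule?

uhnde

Read the word backwards and shift each letter +3.
For baker: reverse → rekab; then shift: r+3=u, e+3=h, k+3=n, a+3=d, b+3=e.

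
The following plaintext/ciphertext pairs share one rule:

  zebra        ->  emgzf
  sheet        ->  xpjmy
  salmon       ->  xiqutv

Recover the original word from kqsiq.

final

Shifts by position in zebra: pos 0: z→e (+5), pos 1: e→m (+8), pos 2: b→g (+5), pos 3: r→z (+8) — repeating every 2. The shifts repeat in a cycle of length 2: positions 0,1,… shift by +5, +8, then the pattern repeats.
Undoing it on kqsiq: k−5=f, q−8=i, s−5=n, i−8=a, q−5=l.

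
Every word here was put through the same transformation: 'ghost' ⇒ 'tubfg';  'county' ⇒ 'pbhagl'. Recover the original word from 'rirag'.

event

This is a Caesar cipher with shift 13.
Reversing it on rirag: r−13=e, i−13=v, r−13=e, a−13=n, g−13=t.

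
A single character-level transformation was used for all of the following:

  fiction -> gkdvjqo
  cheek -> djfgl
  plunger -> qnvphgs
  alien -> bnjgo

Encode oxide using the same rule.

Shifts by position in fiction: pos 0: f→g (+1), pos 1: i→k (+2), pos 2: c→d (+1), pos 3: t→v (+2) — repeating every 2. It's a Vigenère-style cipher with numeric key [1,2]: position i shifts by key[i mod 2].
Applying it to oxide: o+1=p, x+2=z, i+1=j, d+2=f, e+1=f.

pzjff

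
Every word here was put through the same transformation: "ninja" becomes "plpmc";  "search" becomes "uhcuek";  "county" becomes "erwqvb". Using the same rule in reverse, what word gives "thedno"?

recall

A repeating key of period 2 is used — shifts +2, +3 over and over.
Decoding thedno: t−2=r, h−3=e, e−2=c, d−3=a, n−2=l, o−3=l.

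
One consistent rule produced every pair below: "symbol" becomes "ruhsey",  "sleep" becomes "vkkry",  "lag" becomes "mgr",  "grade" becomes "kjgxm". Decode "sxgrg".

Two steps: reverse the string, then apply a Caesar shift of +6.
Reversing it on sxgrg: shift back: s−6=m, x−6=r, g−6=a, r−6=l, g−6=a → mrala; then reverse → alarm.

alarm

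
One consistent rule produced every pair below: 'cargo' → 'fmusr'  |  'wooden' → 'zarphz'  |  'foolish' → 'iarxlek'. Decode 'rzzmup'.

Shifts by position in cargo: pos 0: c→f (+3), pos 1: a→m (+12), pos 2: r→u (+3), pos 3: g→s (+12) — repeating every 2. A repeating key of period 2 is used — shifts +3, +12 over and over.
Undoing it on rzzmup: r−3=o, z−12=n, z−3=w, m−12=a, u−3=r, p−12=d.

onward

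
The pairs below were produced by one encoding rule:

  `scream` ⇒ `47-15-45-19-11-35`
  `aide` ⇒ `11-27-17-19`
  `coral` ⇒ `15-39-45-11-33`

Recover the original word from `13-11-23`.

bag

s(#19)→47 and c(#3)→15: differences scale by 2, so n = 2·pos + 9. With a=1..z=26, the number is 2·pos + 9.
Undoing it on 13-11-23: 13→(13−9)÷2=2=b, 11→(11−9)÷2=1=a, 23→(23−9)÷2=7=g.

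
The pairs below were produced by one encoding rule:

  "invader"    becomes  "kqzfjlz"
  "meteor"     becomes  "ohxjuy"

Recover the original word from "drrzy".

bonus

In invader: i→k is +2, n→q is +3, v→z is +4, a→f is +5 — the shift increases by 1 each position. Letter i (0-indexed) is shifted by i+2, so successive shifts are 2, 3, 4, ….
Decoding drrzy: d−2=b, r−3=o, r−4=n, z−5=u, y−6=s.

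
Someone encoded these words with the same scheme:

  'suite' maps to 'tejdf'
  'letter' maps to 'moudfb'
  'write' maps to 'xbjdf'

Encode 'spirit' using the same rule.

tzjbjd

Shifts by position in suite: pos 0: s→t (+1), pos 1: u→e (+10), pos 2: i→j (+1), pos 3: t→d (+10) — repeating every 2. The shifts repeat in a cycle of length 2: positions 0,1,… shift by +1, +10, then the pattern repeats.
On spirit: s+1=t, p+10=z, i+1=j, r+10=b, i+1=j, t+10=d.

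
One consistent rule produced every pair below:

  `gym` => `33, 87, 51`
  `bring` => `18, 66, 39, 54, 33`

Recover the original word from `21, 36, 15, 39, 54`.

g(#7)→33 and y(#25)→87: differences scale by 3, so n = 3·pos + 12. With a=1..z=26, the number is 3·pos + 12.
Undoing it on 21, 36, 15, 39, 54: 21→(21−12)÷3=3=c, 36→(36−12)÷3=8=h, 15→(15−12)÷3=1=a, 39→(39−12)÷3=9=i, 54→(54−12)÷3=14=n.

chain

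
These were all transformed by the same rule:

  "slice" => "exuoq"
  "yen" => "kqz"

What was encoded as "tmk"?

Compare letters: s→e is +12, l→x is +12, i→u is +12 — a constant shift. Each letter is shifted forward by 12 in the alphabet (a Caesar shift of +12).
Undoing it on tmk: t−12=h, m−12=a, k−12=y.

hay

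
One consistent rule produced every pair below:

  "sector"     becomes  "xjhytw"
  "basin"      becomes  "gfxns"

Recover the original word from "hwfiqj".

cradle

Compare letters: s→x is +5, e→j is +5, c→h is +5 — a constant shift. This is a Caesar cipher with shift 5.
Decoding hwfiqj: h−5=c, w−5=r, f−5=a, i−5=d, q−5=l, j−5=e.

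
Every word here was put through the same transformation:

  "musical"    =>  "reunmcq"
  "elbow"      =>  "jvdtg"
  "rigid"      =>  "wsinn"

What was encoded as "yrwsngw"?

thunder

Shifts by position in musical: pos 0: m→r (+5), pos 1: u→e (+10), pos 2: s→u (+2), pos 3: i→n (+5), pos 4: c→m (+10), pos 5: a→c (+2) — repeating every 3. It's a Vigenère-style cipher with numeric key [5,10,2]: position i shifts by key[i mod 3].
Reversing it on yrwsngw: y−5=t, r−10=h, w−2=u, s−5=n, n−10=d, g−2=e, w−5=r.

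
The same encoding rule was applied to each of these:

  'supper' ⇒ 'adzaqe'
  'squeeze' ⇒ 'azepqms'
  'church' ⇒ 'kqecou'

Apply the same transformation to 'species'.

ayonurg

In supper: s→a is +8, u→d is +9, p→z is +10, p→a is +11 — the shift increases by 1 each position. The shift increases by 1 at each position, starting from +8: 8, 9, 10, ….
Applying it to species: s+8=a, p+9=y, e+10=o, c+11=n, i+12=u, e+13=r, s+14=g.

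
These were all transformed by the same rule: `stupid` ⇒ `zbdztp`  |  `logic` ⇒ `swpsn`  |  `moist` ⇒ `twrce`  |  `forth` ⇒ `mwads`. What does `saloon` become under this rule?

In stupid: s→z is +7, t→b is +8, u→d is +9, p→z is +10 — the shift increases by 1 each position. The shift increases by 1 at each position, starting from +7: 7, 8, 9, ….
On saloon: s+7=z, a+8=i, l+9=u, o+10=y, o+11=z, n+12=z.

ziuyzz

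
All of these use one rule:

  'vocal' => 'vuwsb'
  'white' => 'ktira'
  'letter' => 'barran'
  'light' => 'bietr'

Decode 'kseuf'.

wagon

v(21)→v(21) and o(14)→u(20) fit y≡15x+18 (mod 26); the inverse of 15 mod 26 is 7. Treating letters as 0–25, the rule is x ↦ 15x + 18 (mod 26).
Reversing it on kseuf: k(10)→7·(10−18)≡22=w; s(18)→7·(18−18)≡0=a; e(4)→7·(4−18)≡6=g; u(20)→7·(20−18)≡14=o; f(5)→7·(5−18)≡13=n (all mod 26).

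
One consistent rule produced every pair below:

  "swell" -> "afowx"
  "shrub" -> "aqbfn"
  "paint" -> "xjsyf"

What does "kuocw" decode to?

clerk

In swell: s→a is +8, w→f is +9, e→o is +10, l→w is +11 — the shift increases by 1 each position. Letter i (0-indexed) is shifted by i+8, so successive shifts are 8, 9, 10, ….
Undoing it on kuocw: k−8=c, u−9=l, o−10=e, c−11=r, w−12=k.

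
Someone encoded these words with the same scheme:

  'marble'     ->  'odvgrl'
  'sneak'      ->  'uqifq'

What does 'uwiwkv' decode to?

stereo

In marble: m→o is +2, a→d is +3, r→v is +4, b→g is +5 — the shift increases by 1 each position. Each letter shifts forward by (position + 2), i.e. 2, 3, 4, … — the shift grows by one for each successive letter.
Undoing it on uwiwkv: u−2=s, w−3=t, i−4=e, w−5=r, k−6=e, v−7=o.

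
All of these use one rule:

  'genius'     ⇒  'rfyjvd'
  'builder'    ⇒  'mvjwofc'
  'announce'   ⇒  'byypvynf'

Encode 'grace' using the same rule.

The shift depends on letter class: consonant g→r is +11, but vowel e→f is +1. Vowels shift forward by 1 and consonants shift forward by 11.
For grace: g(cons)+11=r, r(cons)+11=c, a(vowel)+1=b, c(cons)+11=n, e(vowel)+1=f.

rcbnf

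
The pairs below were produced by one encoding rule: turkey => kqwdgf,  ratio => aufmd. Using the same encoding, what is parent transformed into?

fzqdmb

The output letters match the input read backwards, each shifted +12: turkey reversed is yekrut. Read the word backwards and shift each letter +12.
On parent: reverse → tnerap; then shift: t+12=f, n+12=z, e+12=q, r+12=d, a+12=m, p+12=b.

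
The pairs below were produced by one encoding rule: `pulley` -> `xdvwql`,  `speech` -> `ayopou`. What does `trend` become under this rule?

baoyp

In pulley: p→x is +8, u→d is +9, l→v is +10, l→w is +11 — the shift increases by 1 each position. Each letter shifts forward by (position + 8), i.e. 8, 9, 10, … — the shift grows by one for each successive letter.
Applying it to trend: t+8=b, r+9=a, e+10=o, n+11=y, d+12=p.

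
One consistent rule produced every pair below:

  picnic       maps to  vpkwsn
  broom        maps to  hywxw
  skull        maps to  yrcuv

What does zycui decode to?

truly

In picnic: p→v is +6, i→p is +7, c→k is +8, n→w is +9 — the shift increases by 1 each position. Each letter shifts forward by (position + 6), i.e. 6, 7, 8, … — the shift grows by one for each successive letter.
Reversing it on zycui: z−6=t, y−7=r, c−8=u, u−9=l, i−10=y.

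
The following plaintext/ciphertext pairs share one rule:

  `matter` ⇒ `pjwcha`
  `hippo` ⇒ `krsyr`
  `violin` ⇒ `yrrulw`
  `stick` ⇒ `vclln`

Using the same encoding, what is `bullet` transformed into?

Shifts by position in matter: pos 0: m→p (+3), pos 1: a→j (+9), pos 2: t→w (+3), pos 3: t→c (+9) — repeating every 2. The shifts repeat in a cycle of length 2: positions 0,1,… shift by +3, +9, then the pattern repeats.
Applying it to bullet: b+3=e, u+9=d, l+3=o, l+9=u, e+3=h, t+9=c.

edouhc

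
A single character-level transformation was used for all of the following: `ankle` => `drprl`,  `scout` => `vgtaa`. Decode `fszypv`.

In ankle: a→d is +3, n→r is +4, k→p is +5, l→r is +6 — the shift increases by 1 each position. Each letter shifts forward by (position + 3), i.e. 3, 4, 5, … — the shift grows by one for each successive letter.
Undoing it on fszypv: f−3=c, s−4=o, z−5=u, y−6=s, p−7=i, v−8=n.

cousin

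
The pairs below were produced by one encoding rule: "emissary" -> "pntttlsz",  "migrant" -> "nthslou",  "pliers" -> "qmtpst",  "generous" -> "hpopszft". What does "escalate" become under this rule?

ptdlmlup

The shift depends on letter class: consonant m→n is +1, but vowel e→p is +11. The rule splits by letter class: vowels +11, consonants +1.
On escalate: e(vowel)+11=p, s(cons)+1=t, c(cons)+1=d, a(vowel)+11=l, l(cons)+1=m, a(vowel)+11=l, t(cons)+1=u, e(vowel)+11=p.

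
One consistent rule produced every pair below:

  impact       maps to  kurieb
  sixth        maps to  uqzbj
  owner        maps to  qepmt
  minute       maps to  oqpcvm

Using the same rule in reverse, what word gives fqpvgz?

Shifts by position in impact: pos 0: i→k (+2), pos 1: m→u (+8), pos 2: p→r (+2), pos 3: a→i (+8) — repeating every 2. It's a Vigenère-style cipher with numeric key [2,8]: position i shifts by key[i mod 2].
Reversing it on fqpvgz: f−2=d, q−8=i, p−2=n, v−8=n, g−2=e, z−8=r.

dinner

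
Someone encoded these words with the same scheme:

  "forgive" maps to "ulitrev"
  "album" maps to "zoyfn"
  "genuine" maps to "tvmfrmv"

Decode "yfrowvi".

builder

Each pair mirrors across the alphabet (f↔u, o↔l, r↔i): positions sum to 25. Letters are reflected about the middle of the alphabet (position → 25−position): Atbash.
Reversing it on yfrowvi: y↔b, f↔u, r↔i, o↔l, w↔d, v↔e, i↔r.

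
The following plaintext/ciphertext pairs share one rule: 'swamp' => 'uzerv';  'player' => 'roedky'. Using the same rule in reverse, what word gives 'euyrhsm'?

Each letter shifts forward by (position + 2), i.e. 2, 3, 4, … — the shift grows by one for each successive letter.
Undoing it on euyrhsm: e−2=c, u−3=r, y−4=u, r−5=m, h−6=b, s−7=l, m−8=e.

crumble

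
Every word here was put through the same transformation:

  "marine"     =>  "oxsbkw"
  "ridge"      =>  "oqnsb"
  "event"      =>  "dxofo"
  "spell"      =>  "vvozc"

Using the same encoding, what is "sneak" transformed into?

ukoxc

The output letters match the input read backwards, each shifted +10: marine reversed is eniram. Two steps: reverse the string, then apply a Caesar shift of +10.
On sneak: reverse → kaens; then shift: k+10=u, a+10=k, e+10=o, n+10=x, s+10=c.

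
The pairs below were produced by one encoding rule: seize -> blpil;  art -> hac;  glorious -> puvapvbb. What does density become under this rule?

mlwbpch

Vowels shift forward by 7 and consonants shift forward by 9.
On density: d(cons)+9=m, e(vowel)+7=l, n(cons)+9=w, s(cons)+9=b, i(vowel)+7=p, t(cons)+9=c, y(cons)+9=h.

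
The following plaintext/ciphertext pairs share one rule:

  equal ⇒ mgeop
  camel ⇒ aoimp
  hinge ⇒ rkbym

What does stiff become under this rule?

This is an affine cipher: with a=0,…,z=25, each position x becomes (19x+14) mod 26.
On stiff: s(18)→19·18+14≡18=s; t(19)→19·19+14≡11=l; i(8)→19·8+14≡10=k; f(5)→19·5+14≡5=f; f(5)→19·5+14≡5=f (all mod 26).

slkff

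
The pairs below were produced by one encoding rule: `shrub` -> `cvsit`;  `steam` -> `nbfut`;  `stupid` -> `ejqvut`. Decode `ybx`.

wax

Two steps: reverse the string, then apply a Caesar shift of +1.
Decoding ybx: shift back: y−1=x, b−1=a, x−1=w → xaw; then reverse → wax.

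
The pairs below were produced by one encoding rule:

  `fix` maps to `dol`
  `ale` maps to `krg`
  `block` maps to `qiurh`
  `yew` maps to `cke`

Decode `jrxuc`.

The output letters match the input read backwards, each shifted +6: fix reversed is xif. The word is reversed, then every letter is shifted forward by 6.
Undoing it on jrxuc: shift back: j−6=d, r−6=l, x−6=r, u−6=o, c−6=w → dlrow; then reverse → world.

world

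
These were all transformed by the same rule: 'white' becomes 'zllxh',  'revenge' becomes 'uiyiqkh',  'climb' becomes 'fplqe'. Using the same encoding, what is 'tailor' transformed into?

welprv

Shifts by position in white: pos 0: w→z (+3), pos 1: h→l (+4), pos 2: i→l (+3), pos 3: t→x (+4) — repeating every 2. A repeating key of period 2 is used — shifts +3, +4 over and over.
For tailor: t+3=w, a+4=e, i+3=l, l+4=p, o+3=r, r+4=v.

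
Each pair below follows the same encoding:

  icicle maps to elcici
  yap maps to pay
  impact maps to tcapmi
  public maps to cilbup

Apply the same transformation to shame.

The word is simply reversed.
Applying it to shame: reverse → emahs.

emahs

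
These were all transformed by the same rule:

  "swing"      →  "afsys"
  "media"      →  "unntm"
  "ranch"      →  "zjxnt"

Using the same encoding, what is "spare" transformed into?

The shift increases by 1 at each position, starting from +8: 8, 9, 10, ….
For spare: s+8=a, p+9=y, a+10=k, r+11=c, e+12=q.

aykcq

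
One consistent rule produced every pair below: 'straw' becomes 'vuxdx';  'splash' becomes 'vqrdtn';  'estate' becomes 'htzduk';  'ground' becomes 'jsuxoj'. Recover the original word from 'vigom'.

The shifts repeat in a cycle of length 3: positions 0,1,… shift by +3, +1, +6, then the pattern repeats.
Reversing it on vigom: v−3=s, i−1=h, g−6=a, o−3=l, m−1=l.

shall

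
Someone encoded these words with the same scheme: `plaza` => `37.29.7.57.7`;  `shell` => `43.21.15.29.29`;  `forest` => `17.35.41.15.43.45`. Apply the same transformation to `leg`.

With a=1..z=26, the number is 2·pos + 5.
On leg: l=12→29, e=5→15, g=7→19.

29.15.19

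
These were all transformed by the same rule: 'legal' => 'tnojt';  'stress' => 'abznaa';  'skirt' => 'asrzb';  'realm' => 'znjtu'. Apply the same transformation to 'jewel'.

rnent

The shift depends on letter class: consonant l→t is +8, but vowel e→n is +9. Two shifts are in play — +9 for a/e/i/o/u, +8 for every other letter.
For jewel: j(cons)+8=r, e(vowel)+9=n, w(cons)+8=e, e(vowel)+9=n, l(cons)+8=t.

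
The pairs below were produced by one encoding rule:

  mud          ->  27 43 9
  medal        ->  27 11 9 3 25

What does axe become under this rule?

3 49 11

m(#13)→27 and u(#21)→43: differences scale by 2, so n = 2·pos + 1. With a=1..z=26, the number is 2·pos + 1.
Applying it to axe: a=1→3, x=24→49, e=5→11.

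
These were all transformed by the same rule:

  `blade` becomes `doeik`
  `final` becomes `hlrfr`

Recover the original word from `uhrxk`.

sense

In blade: b→d is +2, l→o is +3, a→e is +4, d→i is +5 — the shift increases by 1 each position. Letter i (0-indexed) is shifted by i+2, so successive shifts are 2, 3, 4, ….
Decoding uhrxk: u−2=s, h−3=e, r−4=n, x−5=s, k−6=e.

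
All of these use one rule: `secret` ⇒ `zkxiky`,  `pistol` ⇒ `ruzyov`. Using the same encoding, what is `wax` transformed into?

The word is reversed, then every letter is shifted forward by 6.
On wax: reverse → xaw; then shift: x+6=d, a+6=g, w+6=c.

dgc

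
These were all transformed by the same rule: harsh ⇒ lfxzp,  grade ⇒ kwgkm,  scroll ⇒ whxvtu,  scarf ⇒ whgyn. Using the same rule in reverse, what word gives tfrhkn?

In harsh: h→l is +4, a→f is +5, r→x is +6, s→z is +7 — the shift increases by 1 each position. The shift increases by 1 at each position, starting from +4: 4, 5, 6, ….
Reversing it on tfrhkn: t−4=p, f−5=a, r−6=l, h−7=a, k−8=c, n−9=e.

palace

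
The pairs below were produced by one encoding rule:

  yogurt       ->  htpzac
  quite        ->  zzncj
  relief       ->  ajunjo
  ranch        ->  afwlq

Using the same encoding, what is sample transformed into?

Vowels shift forward by 5 and consonants shift forward by 9.
On sample: s(cons)+9=b, a(vowel)+5=f, m(cons)+9=v, p(cons)+9=y, l(cons)+9=u, e(vowel)+5=j.

bfvyuj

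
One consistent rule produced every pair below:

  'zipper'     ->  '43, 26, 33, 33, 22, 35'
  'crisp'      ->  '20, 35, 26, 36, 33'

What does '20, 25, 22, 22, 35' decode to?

cheer

z is letter #26 and maps to 43: an offset of 17. Each letter is replaced by its alphabet position (a=1..z=26) + 17.
Undoing it on 20, 25, 22, 22, 35: 20→(20−17)÷1=3=c, 25→(25−17)÷1=8=h, 22→(22−17)÷1=5=e, 22→(22−17)÷1=5=e, 35→(35−17)÷1=18=r.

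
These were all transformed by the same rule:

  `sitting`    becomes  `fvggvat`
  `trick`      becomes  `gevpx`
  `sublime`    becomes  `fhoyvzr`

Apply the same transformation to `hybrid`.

Compare letters: s→f is +13, i→v is +13, t→g is +13 — a constant shift. Every letter moves 13 places later in the alphabet, wrapping around z→a.
For hybrid: h+13=u, y+13=l, b+13=o, r+13=e, i+13=v, d+13=q.

uloevq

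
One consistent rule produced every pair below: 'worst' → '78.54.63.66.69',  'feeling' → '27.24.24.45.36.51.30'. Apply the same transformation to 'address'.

w(#23)→78 and o(#15)→54: differences scale by 3, so n = 3·pos + 9. With a=1..z=26, the number is 3·pos + 9.
On address: a=1→12, d=4→21, d=4→21, r=18→63, e=5→24, s=19→66, s=19→66.

12.21.21.63.24.66.66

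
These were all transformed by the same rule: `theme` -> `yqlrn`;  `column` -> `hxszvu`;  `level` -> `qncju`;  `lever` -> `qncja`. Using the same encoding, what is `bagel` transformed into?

gjnju

Shifts by position in theme: pos 0: t→y (+5), pos 1: h→q (+9), pos 2: e→l (+7), pos 3: m→r (+5), pos 4: e→n (+9) — repeating every 3. It's a Vigenère-style cipher with numeric key [5,9,7]: position i shifts by key[i mod 3].
On bagel: b+5=g, a+9=j, g+7=n, e+5=j, l+9=u.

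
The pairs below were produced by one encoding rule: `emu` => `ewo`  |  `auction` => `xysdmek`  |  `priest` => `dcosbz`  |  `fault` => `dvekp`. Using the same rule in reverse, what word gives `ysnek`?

Two steps: reverse the string, then apply a Caesar shift of +10.
Undoing it on ysnek: shift back: y−10=o, s−10=i, n−10=d, e−10=u, k−10=a → oidua; then reverse → audio.

audio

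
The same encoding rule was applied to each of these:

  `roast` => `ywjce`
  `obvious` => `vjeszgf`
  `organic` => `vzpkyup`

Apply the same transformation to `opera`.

Letter i (0-indexed) is shifted by i+7, so successive shifts are 7, 8, 9, ….
For opera: o+7=v, p+8=x, e+9=n, r+10=b, a+11=l.

vxnbl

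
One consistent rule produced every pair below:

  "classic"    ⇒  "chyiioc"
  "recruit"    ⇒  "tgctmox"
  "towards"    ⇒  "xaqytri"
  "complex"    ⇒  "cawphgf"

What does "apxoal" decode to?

This is an affine cipher: with a=0,…,z=25, each position x becomes (15x+24) mod 26.
Undoing it on apxoal: a(0)→7·(0−24)≡14=o; p(15)→7·(15−24)≡15=p; x(23)→7·(23−24)≡19=t; o(14)→7·(14−24)≡8=i; a(0)→7·(0−24)≡14=o; l(11)→7·(11−24)≡13=n (all mod 26).

option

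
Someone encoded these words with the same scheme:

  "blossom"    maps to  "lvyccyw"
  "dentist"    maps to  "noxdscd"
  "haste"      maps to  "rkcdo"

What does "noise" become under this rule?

Compare letters: b→l is +10, l→v is +10, o→y is +10 — a constant shift. This is a Caesar cipher with shift 10.
Applying it to noise: n+10=x, o+10=y, i+10=s, s+10=c, e+10=o.

xysco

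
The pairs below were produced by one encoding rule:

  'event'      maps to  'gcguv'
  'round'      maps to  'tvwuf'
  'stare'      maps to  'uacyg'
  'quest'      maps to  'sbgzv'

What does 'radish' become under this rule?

A repeating key of period 2 is used — shifts +2, +7 over and over.
For radish: r+2=t, a+7=h, d+2=f, i+7=p, s+2=u, h+7=o.

thfpuo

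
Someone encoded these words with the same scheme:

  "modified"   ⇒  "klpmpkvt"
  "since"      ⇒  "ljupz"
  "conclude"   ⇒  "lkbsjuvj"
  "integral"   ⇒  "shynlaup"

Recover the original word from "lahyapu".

Two steps: reverse the string, then apply a Caesar shift of +7.
Undoing it on lahyapu: shift back: l−7=e, a−7=t, h−7=a, y−7=r, a−7=t, p−7=i, u−7=n → etartin; then reverse → nitrate.

nitrate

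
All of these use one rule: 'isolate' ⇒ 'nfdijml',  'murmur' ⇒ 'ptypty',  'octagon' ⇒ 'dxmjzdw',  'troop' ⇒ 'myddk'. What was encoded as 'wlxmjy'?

Each letter's alphabet position (a=0..z=25) is mapped through 7·x+9 mod 26 — an affine cipher.
Undoing it on wlxmjy: w(22)→15·(22−9)≡13=n; l(11)→15·(11−9)≡4=e; x(23)→15·(23−9)≡2=c; m(12)→15·(12−9)≡19=t; j(9)→15·(9−9)≡0=a; y(24)→15·(24−9)≡17=r (all mod 26).

nectar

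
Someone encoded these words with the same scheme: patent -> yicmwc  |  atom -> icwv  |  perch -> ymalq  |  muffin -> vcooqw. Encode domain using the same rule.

The shift depends on letter class: consonant p→y is +9, but vowel a→i is +8. Two shifts are in play — +8 for a/e/i/o/u, +9 for every other letter.
Applying it to domain: d(cons)+9=m, o(vowel)+8=w, m(cons)+9=v, a(vowel)+8=i, i(vowel)+8=q, n(cons)+9=w.

mwviqw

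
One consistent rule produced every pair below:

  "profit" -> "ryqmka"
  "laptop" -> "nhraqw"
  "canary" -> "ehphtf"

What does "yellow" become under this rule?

alnsqd

Shifts by position in profit: pos 0: p→r (+2), pos 1: r→y (+7), pos 2: o→q (+2), pos 3: f→m (+7) — repeating every 2. It's a Vigenère-style cipher with numeric key [2,7]: position i shifts by key[i mod 2].
For yellow: y+2=a, e+7=l, l+2=n, l+7=s, o+2=q, w+7=d.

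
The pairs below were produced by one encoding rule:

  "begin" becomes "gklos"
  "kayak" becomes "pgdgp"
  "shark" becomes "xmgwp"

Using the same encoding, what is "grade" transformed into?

lwgik

The shift depends on letter class: consonant b→g is +5, but vowel e→k is +6. Two shifts are in play — +6 for a/e/i/o/u, +5 for every other letter.
On grade: g(cons)+5=l, r(cons)+5=w, a(vowel)+6=g, d(cons)+5=i, e(vowel)+6=k.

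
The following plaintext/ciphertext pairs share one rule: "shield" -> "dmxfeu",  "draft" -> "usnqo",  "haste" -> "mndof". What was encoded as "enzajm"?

s(18)→d(3) and h(7)→m(12) fit y≡11x+13 (mod 26); the inverse of 11 mod 26 is 19. This is an affine cipher: with a=0,…,z=25, each position x becomes (11x+13) mod 26.
Undoing it on enzajm: e(4)→19·(4−13)≡11=l; n(13)→19·(13−13)≡0=a; z(25)→19·(25−13)≡20=u; a(0)→19·(0−13)≡13=n; j(9)→19·(9−13)≡2=c; m(12)→19·(12−13)≡7=h (all mod 26).

launch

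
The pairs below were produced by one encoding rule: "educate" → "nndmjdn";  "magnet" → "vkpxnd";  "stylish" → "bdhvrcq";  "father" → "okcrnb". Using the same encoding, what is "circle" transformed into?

Shifts by position in educate: pos 0: e→n (+9), pos 1: d→n (+10), pos 2: u→d (+9), pos 3: c→m (+10) — repeating every 2. The shifts repeat in a cycle of length 2: positions 0,1,… shift by +9, +10, then the pattern repeats.
Applying it to circle: c+9=l, i+10=s, r+9=a, c+10=m, l+9=u, e+10=o.

lsamuo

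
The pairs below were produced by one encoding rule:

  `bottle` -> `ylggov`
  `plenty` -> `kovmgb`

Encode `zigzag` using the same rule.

artazt

Each pair mirrors across the alphabet (b↔y, o↔l, t↔g): positions sum to 25. Each letter is replaced by its mirror in the alphabet: a↔z, b↔y, c↔x, and so on (the Atbash cipher).
On zigzag: z↔a, i↔r, g↔t, z↔a, a↔z, g↔t.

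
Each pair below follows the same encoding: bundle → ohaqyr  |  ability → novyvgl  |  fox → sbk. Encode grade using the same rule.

tenqr

Every letter moves 13 places later in the alphabet, wrapping around z→a.
Applying it to grade: g+13=t, r+13=e, a+13=n, d+13=q, e+13=r.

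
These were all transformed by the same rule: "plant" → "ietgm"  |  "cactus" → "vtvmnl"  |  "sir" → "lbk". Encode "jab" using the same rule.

ctu

Compare letters: p→i is +19, l→e is +19, a→t is +19 — a constant shift. It's a constant shift of +19 (ROT19).
On jab: j+19=c, a+19=t, b+19=u.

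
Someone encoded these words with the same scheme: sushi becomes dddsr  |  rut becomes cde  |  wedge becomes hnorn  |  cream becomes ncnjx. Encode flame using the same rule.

qwjxn

Two shifts are in play — +9 for a/e/i/o/u, +11 for every other letter.
Applying it to flame: f(cons)+11=q, l(cons)+11=w, a(vowel)+9=j, m(cons)+11=x, e(vowel)+9=n.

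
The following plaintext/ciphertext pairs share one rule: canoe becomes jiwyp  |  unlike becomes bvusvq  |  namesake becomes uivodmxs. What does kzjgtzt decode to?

drawing

The shift increases by 1 at each position, starting from +7: 7, 8, 9, ….
Reversing it on kzjgtzt: k−7=d, z−8=r, j−9=a, g−10=w, t−11=i, z−12=n, t−13=g.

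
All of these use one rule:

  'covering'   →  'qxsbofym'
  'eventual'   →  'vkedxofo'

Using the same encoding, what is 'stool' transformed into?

vyydc

The output letters match the input read backwards, each shifted +10: covering reversed is gnirevoc. The word is reversed, then every letter is shifted forward by 10.
For stool: reverse → loots; then shift: l+10=v, o+10=y, o+10=y, t+10=d, s+10=c.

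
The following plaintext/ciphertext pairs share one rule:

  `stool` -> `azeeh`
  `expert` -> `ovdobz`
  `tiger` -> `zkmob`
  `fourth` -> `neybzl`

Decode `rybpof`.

burden

s(18)→a(0) and t(19)→z(25) fit y≡25x+18 (mod 26); the inverse of 25 mod 26 is 25. Each letter's alphabet position (a=0..z=25) is mapped through 25·x+18 mod 26 — an affine cipher.
Undoing it on rybpof: r(17)→25·(17−18)≡1=b; y(24)→25·(24−18)≡20=u; b(1)→25·(1−18)≡17=r; p(15)→25·(15−18)≡3=d; o(14)→25·(14−18)≡4=e; f(5)→25·(5−18)≡13=n (all mod 26).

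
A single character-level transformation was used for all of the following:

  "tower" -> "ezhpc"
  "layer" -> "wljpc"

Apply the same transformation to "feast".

qplde

It's a constant shift of +11 (ROT11).
Applying it to feast: f+11=q, e+11=p, a+11=l, s+11=d, t+11=e.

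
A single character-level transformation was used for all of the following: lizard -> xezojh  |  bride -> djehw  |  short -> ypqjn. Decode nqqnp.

tooth

Each letter's alphabet position (a=0..z=25) is mapped through 15·x+14 mod 26 — an affine cipher.
Reversing it on nqqnp: n(13)→7·(13−14)≡19=t; q(16)→7·(16−14)≡14=o; q(16)→7·(16−14)≡14=o; n(13)→7·(13−14)≡19=t; p(15)→7·(15−14)≡7=h (all mod 26).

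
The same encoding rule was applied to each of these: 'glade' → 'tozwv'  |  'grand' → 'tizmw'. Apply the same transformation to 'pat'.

kzg

This is the alphabet-reversal cipher (Atbash): a becomes z, b becomes y, etc.
Applying it to pat: p↔k, a↔z, t↔g.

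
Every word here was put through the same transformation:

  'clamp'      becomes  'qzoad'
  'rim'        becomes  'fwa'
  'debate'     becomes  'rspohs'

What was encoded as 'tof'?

Every letter moves 14 places later in the alphabet, wrapping around z→a.
Undoing it on tof: t−14=f, o−14=a, f−14=r.

far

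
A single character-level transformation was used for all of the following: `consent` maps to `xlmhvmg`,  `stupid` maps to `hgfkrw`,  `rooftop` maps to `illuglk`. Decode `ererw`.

Each pair mirrors across the alphabet (c↔x, o↔l, n↔m): positions sum to 25. Letters are reflected about the middle of the alphabet (position → 25−position): Atbash.
Undoing it on ererw: e↔v, r↔i, e↔v, r↔i, w↔d.

vivid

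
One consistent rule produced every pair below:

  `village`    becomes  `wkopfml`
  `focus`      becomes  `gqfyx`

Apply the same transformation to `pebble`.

qgefqk

In village: v→w is +1, i→k is +2, l→o is +3, l→p is +4 — the shift increases by 1 each position. The shift increases by 1 at each position, starting from +1: 1, 2, 3, ….
On pebble: p+1=q, e+2=g, b+3=e, b+4=f, l+5=q, e+6=k.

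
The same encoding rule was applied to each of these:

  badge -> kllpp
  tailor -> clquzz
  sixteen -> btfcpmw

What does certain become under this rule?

lpzclqw

Shifts by position in badge: pos 0: b→k (+9), pos 1: a→l (+11), pos 2: d→l (+8), pos 3: g→p (+9), pos 4: e→p (+11) — repeating every 3. It's a Vigenère-style cipher with numeric key [9,11,8]: position i shifts by key[i mod 3].
On certain: c+9=l, e+11=p, r+8=z, t+9=c, a+11=l, i+8=q, n+9=w.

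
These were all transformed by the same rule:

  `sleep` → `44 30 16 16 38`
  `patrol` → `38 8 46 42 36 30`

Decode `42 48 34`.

s(#19)→44 and l(#12)→30: differences scale by 2, so n = 2·pos + 6. With a=1..z=26, the number is 2·pos + 6.
Undoing it on 42 48 34: 42→(42−6)÷2=18=r, 48→(48−6)÷2=21=u, 34→(34−6)÷2=14=n.

run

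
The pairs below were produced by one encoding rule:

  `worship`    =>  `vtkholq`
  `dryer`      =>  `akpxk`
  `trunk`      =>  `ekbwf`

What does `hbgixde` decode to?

subject

w(22)→v(21) and o(14)→t(19) fit y≡23x+9 (mod 26); the inverse of 23 mod 26 is 17. Treating letters as 0–25, the rule is x ↦ 23x + 9 (mod 26).
Decoding hbgixde: h(7)→17·(7−9)≡18=s; b(1)→17·(1−9)≡20=u; g(6)→17·(6−9)≡1=b; i(8)→17·(8−9)≡9=j; x(23)→17·(23−9)≡4=e; d(3)→17·(3−9)≡2=c; e(4)→17·(4−9)≡19=t (all mod 26).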